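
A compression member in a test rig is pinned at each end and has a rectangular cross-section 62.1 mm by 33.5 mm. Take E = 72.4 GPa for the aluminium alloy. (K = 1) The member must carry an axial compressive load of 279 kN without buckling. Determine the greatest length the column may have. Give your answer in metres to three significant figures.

L_max ≈ 0.706 m

Buckling occurs about the weak axis: I_min = h·b³/12 with b = 33.5 mm (the shorter side).
I_min = 62.1×33.5³/12 = 1.946×10^5 mm⁴
I = 1.946×10^-7 m⁴
At the buckling limit P_cr = P = 2.790×10^5 N
From P_cr = π²EI/(K·L)²:  L = (1/K)·√(π²EI/P_cr) = (1/1)·√(π²×7.24×10^10×1.946×10^-7/2.790×10^5)
L = 0.706 m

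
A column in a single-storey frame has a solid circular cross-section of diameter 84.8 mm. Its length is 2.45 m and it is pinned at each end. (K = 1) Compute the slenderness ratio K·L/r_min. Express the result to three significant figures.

For a solid circle r = d/4 = 84.8/4 = 21.20 mm
L_e = K·L = 1 × 2.45 m = 2.450 m = 2450.0 mm
λ = L_e / r_min = 2450.0 / 21.20 = 116

λ ≈ 116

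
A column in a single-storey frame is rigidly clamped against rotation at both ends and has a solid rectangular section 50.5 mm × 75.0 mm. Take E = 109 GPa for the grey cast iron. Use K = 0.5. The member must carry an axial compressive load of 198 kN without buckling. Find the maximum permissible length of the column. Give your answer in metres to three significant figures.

Buckling occurs about the weak axis: I_min = h·b³/12 with b = 50.5 mm (the shorter side).
I_min = 75.0×50.5³/12 = 8.049×10^5 mm⁴
I = 8.049×10^-7 m⁴
At the buckling limit P_cr = P = 1.980×10^5 N
From P_cr = π²EI/(K·L)²:  L = (1/K)·√(π²EI/P_cr) = (1/0.5)·√(π²×1.09×10^11×8.049×10^-7/1.980×10^5)
L = 4.18 m

L_max ≈ 4.18 m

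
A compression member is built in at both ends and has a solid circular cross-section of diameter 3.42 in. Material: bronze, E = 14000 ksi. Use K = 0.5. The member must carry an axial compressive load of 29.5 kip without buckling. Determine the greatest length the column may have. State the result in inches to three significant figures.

I = πd⁴/64 = π×3.42⁴/64 = 6.715 in⁴
At the buckling limit P_cr = P = 2.950×10^4 lb
From P_cr = π²EI/(K·L)²:  L = (1/K)·√(π²EI/P_cr) = (1/0.5)·√(π²×1.40×10^7×6.715/2.950×10^4)
L = 355 in

L_max ≈ 355 in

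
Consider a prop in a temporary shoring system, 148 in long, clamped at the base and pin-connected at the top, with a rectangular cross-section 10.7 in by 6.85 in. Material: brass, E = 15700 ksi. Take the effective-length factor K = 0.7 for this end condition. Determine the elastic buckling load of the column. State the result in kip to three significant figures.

Buckling occurs about the weak axis: I_min = h·b³/12 with b = 6.85 in (the shorter side).
I_min = 10.7×6.85³/12 = 286.6 in⁴
Effective length L_e = K·L = 0.7 × 148 = 103.6 in
P_cr = π²EI / L_e² = π² × 15700×10³ × 286.6 / 103.6² = 4.138×10^6 lb

P_cr ≈ 4140 kip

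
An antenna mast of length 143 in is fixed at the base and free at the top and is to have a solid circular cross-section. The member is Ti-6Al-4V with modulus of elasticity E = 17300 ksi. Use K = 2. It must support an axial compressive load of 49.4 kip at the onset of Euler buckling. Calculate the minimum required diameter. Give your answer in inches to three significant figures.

L_e = K·L = 2 × 143 = 286.0 in
Required I = P_cr·L_e²/(π²E) = 4.940×10^4 × 286.0² / (π² × 1.73×10^7) = 23.67 in⁴
Solid circle: I = πd⁴/64  ⇒  d = (64I/π)^(1/4) = (64×23.67/π)^(1/4) = 4.69 in

d ≈ 4.69 in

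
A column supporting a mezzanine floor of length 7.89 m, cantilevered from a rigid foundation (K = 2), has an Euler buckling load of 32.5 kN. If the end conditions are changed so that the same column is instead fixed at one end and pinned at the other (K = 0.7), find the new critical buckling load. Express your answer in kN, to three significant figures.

P_cr ≈ 265 kN

P_cr ∝ 1/K², so P_cr,new = P_cr,old × (K_old/K_new)² = 32.5 × (2/0.7)²
= 32.5 × 8.163 = 265 kN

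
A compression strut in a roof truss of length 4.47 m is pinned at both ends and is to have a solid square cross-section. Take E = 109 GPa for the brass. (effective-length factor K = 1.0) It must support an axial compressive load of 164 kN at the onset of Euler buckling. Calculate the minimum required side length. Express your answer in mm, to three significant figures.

L_e = K·L = 1 × 4.47 = 4.470 m
Required I = P_cr·L_e²/(π²E) = 1.640×10^5 × 4.470² / (π² × 1.09×10^11) = 3.046×10^-6 m⁴
I_req = 3.046×10^6 mm⁴
Solid square: I = a⁴/12  ⇒  a = (12I)^(1/4) = (12×3.046×10^6)^(1/4) = 77.8 mm

a ≈ 77.8 mm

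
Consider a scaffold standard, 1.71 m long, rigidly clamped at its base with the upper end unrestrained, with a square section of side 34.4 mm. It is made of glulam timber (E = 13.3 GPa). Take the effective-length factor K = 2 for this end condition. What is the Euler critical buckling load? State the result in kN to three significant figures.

P_cr ≈ 1.31 kN

I = a⁴/12 = 34.4⁴/12 = 1.167×10^5 mm⁴
I = 1.167×10^5 mm⁴ = 1.167×10^-7 m⁴
Effective length L_e = K·L = 2 × 1.71 = 3.420 m
P_cr = π²EI / L_e² = π² × 13.3×10⁹ × 1.167×10^-7 / 3.420² = 1.310×10^3 N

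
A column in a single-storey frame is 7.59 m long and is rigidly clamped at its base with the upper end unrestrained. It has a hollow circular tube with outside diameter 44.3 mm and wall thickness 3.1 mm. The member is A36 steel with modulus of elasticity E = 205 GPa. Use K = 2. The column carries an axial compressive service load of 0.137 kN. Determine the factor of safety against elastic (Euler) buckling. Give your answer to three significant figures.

n ≈ 5.49

Inner diameter d_i = 44.3 − 2×3.1 = 38.10 mm
I = π(d_o⁴ − d_i⁴)/64 = π(44.3⁴ − 38.10⁴)/64 = 8.562×10^4 mm⁴
I = 8.562×10^4 mm⁴ = 8.562×10^-8 m⁴
Effective length L_e = K·L = 2 × 7.59 = 15.18 m
P_cr = π²EI / L_e² = π² × 205×10⁹ × 8.562×10^-8 / 15.18² = 751.8 N
Factor of safety n = P_cr / P = 0.75175 / 0.137 = 5.49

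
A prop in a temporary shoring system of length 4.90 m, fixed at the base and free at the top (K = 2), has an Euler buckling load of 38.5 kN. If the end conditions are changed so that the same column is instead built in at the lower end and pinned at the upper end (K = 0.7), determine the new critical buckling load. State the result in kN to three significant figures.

P_cr ∝ 1/K², so P_cr,new = P_cr,old × (K_old/K_new)² = 38.5 × (2/0.7)²
= 38.5 × 8.163 = 314 kN

P_cr ≈ 314 kN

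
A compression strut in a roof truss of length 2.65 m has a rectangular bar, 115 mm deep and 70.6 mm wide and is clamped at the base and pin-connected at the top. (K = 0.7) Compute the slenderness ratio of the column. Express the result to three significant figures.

Buckling occurs about the weak axis: I_min = h·b³/12 with b = 70.6 mm (the shorter side).
I_min = 115×70.6³/12 = 3.372×10^6 mm⁴
A = 8.119×10^3 mm²;  r_min = √(I/A) = √(3.372×10^6/8.119×10^3) = 20.38 mm
L_e = K·L = 0.7 × 2.65 m = 1.855 m = 1855.0 mm
λ = L_e / r_min = 1855.0 / 20.38 = 91.0

λ ≈ 91.0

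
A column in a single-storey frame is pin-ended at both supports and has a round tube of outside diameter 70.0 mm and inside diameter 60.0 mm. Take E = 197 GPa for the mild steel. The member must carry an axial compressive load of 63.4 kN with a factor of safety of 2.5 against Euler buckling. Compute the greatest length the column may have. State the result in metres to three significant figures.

d_o = 70.0 mm, d_i = 60.0 mm
I = π(d_o⁴ − d_i⁴)/64 = π(70.0⁴ − 60.00⁴)/64 = 5.424×10^5 mm⁴
I = 5.424×10^-7 m⁴
Required critical load P_cr = n·P = 2.5 × 63.4 = 158.5 kN = 1.585×10^5 N
From P_cr = π²EI/(K·L)²:  L = (1/K)·√(π²EI/P_cr) = (1/1)·√(π²×1.97×10^11×5.424×10^-7/1.585×10^5)
L = 2.58 m

L_max ≈ 2.58 m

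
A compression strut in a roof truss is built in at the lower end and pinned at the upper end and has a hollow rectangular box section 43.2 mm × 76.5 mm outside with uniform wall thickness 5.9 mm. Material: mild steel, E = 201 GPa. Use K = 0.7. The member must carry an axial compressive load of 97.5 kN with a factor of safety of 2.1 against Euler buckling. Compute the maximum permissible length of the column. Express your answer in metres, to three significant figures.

Inner dimensions: h_i = 76.5 − 2×5.9 = 64.70 mm, b_i = 43.2 − 2×5.9 = 31.40 mm
Weak-axis I_min = (h_o·b_o³ − h_i·b_i³)/12 with b_o = 43.2, b_i = 31.40 mm (shorter outer/inner sides).
I_min = (76.5×43.2³ − 64.70×31.40³)/12 = 3.470×10^5 mm⁴
I = 3.470×10^-7 m⁴
Required critical load P_cr = n·P = 2.1 × 97.5 = 204.8 kN = 2.047×10^5 N
From P_cr = π²EI/(K·L)²:  L = (1/K)·√(π²EI/P_cr) = (1/0.7)·√(π²×2.01×10^11×3.470×10^-7/2.047×10^5)
L = 2.62 m

L_max ≈ 2.62 m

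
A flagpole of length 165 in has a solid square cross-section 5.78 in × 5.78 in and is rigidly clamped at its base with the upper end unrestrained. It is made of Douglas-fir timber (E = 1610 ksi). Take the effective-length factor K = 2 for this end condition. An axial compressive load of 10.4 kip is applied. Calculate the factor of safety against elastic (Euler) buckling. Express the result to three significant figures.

n ≈ 1.30

I = a⁴/12 = 5.78⁴/12 = 93.01 in⁴
Effective length L_e = K·L = 2 × 165 = 330.0 in
P_cr = π²EI / L_e² = π² × 1610×10³ × 93.01 / 330.0² = 1.357×10^4 lb
Factor of safety n = P_cr / P = 13.571 / 10.4 = 1.30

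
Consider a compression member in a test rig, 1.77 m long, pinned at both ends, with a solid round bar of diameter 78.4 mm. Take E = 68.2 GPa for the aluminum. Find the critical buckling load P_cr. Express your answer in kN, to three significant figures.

P_cr ≈ 398 kN

I = πd⁴/64 = π×78.4⁴/64 = 1.855×10^6 mm⁴
I = 1.855×10^6 mm⁴ = 1.855×10^-6 m⁴
Effective length L_e = K·L = 1 × 1.77 = 1.770 m
P_cr = π²EI / L_e² = π² × 68.2×10⁹ × 1.855×10^-6 / 1.770² = 3.984×10^5 N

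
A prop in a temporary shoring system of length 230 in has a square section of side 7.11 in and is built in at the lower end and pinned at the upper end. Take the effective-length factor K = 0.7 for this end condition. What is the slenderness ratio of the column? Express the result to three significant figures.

For a square r = a/√12 = 7.11/√12 = 2.052 in
L_e = K·L = 0.7 × 230 = 161.0 in
λ = L_e / r_min = 161.00 / 2.052 = 78.4

λ ≈ 78.4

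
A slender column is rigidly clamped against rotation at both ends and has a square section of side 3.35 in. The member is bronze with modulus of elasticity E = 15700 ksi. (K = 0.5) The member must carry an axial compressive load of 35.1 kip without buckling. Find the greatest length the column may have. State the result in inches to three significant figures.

I = a⁴/12 = 3.35⁴/12 = 10.50 in⁴
At the buckling limit P_cr = P = 3.510×10^4 lb
From P_cr = π²EI/(K·L)²:  L = (1/K)·√(π²EI/P_cr) = (1/0.5)·√(π²×1.57×10^7×10.50/3.510×10^4)
L = 431 in

L_max ≈ 431 in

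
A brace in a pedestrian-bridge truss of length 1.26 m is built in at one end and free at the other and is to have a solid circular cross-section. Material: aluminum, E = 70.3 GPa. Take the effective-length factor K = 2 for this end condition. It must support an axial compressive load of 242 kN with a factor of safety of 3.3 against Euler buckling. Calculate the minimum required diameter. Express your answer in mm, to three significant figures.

Required P_cr = n·P = 3.3 × 242 = 798.6 kN
L_e = K·L = 2 × 1.26 = 2.520 m
Required I = P_cr·L_e²/(π²E) = 7.986×10^5 × 2.520² / (π² × 7.03×10^10) = 7.309×10^-6 m⁴
I_req = 7.309×10^6 mm⁴
Solid circle: I = πd⁴/64  ⇒  d = (64I/π)^(1/4) = (64×7.309×10^6/π)^(1/4) = 110 mm

d ≈ 110 mm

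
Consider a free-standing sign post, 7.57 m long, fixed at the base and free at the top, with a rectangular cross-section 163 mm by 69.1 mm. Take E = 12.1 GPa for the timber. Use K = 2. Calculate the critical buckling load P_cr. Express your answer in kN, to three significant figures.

Buckling occurs about the weak axis: I_min = h·b³/12 with b = 69.1 mm (the shorter side).
I_min = 163×69.1³/12 = 4.482×10^6 mm⁴
I = 4.482×10^6 mm⁴ = 4.482×10^-6 m⁴
Effective length L_e = K·L = 2 × 7.57 = 15.14 m
P_cr = π²EI / L_e² = π² × 12.1×10⁹ × 4.482×10^-6 / 15.14² = 2.335×10^3 N

P_cr ≈ 2.33 kN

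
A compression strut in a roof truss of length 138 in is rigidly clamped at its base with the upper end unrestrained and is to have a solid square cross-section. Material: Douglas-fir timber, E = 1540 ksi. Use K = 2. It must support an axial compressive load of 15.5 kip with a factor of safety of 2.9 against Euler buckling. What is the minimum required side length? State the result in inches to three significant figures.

Required P_cr = n·P = 2.9 × 15.5 = 44.95 kip
L_e = K·L = 2 × 138 = 276.0 in
Required I = P_cr·L_e²/(π²E) = 4.495×10^4 × 276.0² / (π² × 1.54×10^6) = 225.3 in⁴
Solid square: I = a⁴/12  ⇒  a = (12I)^(1/4) = (12×225.3)^(1/4) = 7.21 in

a ≈ 7.21 in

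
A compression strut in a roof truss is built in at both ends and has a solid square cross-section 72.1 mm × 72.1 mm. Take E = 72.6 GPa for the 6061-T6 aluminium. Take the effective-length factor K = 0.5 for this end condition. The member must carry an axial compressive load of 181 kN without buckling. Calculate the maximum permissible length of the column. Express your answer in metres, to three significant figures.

I = a⁴/12 = 72.1⁴/12 = 2.252×10^6 mm⁴
I = 2.252×10^-6 m⁴
At the buckling limit P_cr = P = 1.810×10^5 N
From P_cr = π²EI/(K·L)²:  L = (1/K)·√(π²EI/P_cr) = (1/0.5)·√(π²×7.26×10^10×2.252×10^-6/1.810×10^5)
L = 5.97 m

L_max ≈ 5.97 m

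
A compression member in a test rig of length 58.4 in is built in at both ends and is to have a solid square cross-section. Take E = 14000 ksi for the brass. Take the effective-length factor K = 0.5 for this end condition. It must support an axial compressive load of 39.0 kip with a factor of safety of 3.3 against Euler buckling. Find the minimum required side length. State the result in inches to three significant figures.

a ≈ 1.76 in

Required P_cr = n·P = 3.3 × 39.0 = 128.7 kip
L_e = K·L = 0.5 × 58.4 = 29.20 in
Required I = P_cr·L_e²/(π²E) = 1.287×10^5 × 29.20² / (π² × 1.40×10^7) = 0.7942 in⁴
Solid square: I = a⁴/12  ⇒  a = (12I)^(1/4) = (12×0.7942)^(1/4) = 1.76 in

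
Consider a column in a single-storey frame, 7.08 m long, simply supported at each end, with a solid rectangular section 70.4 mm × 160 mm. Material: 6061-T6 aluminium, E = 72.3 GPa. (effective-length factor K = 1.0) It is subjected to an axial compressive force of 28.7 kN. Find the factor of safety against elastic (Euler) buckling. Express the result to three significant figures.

n ≈ 2.31

Buckling occurs about the weak axis: I_min = h·b³/12 with b = 70.4 mm (the shorter side).
I_min = 160×70.4³/12 = 4.652×10^6 mm⁴
I = 4.652×10^6 mm⁴ = 4.652×10^-6 m⁴
Effective length L_e = K·L = 1 × 7.08 = 7.080 m
P_cr = π²EI / L_e² = π² × 72.3×10⁹ × 4.652×10^-6 / 7.080² = 6.623×10^4 N
Factor of safety n = P_cr / P = 66.226 / 28.7 = 2.31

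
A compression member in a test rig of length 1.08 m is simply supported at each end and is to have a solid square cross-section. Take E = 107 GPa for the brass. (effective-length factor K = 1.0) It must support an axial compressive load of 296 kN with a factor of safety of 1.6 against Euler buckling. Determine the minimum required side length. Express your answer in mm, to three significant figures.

a ≈ 50.1 mm

Required P_cr = n·P = 1.6 × 296 = 473.6 kN
L_e = K·L = 1 × 1.08 = 1.080 m
Required I = P_cr·L_e²/(π²E) = 4.736×10^5 × 1.080² / (π² × 1.07×10^11) = 5.231×10^-7 m⁴
I_req = 5.231×10^5 mm⁴
Solid square: I = a⁴/12  ⇒  a = (12I)^(1/4) = (12×5.231×10^5)^(1/4) = 50.1 mm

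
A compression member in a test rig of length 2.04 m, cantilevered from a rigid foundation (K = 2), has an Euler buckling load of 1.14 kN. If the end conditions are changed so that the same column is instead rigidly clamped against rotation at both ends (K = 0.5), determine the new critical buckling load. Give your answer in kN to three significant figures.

P_cr ∝ 1/K², so P_cr,new = P_cr,old × (K_old/K_new)² = 1.14 × (2/0.5)²
= 1.14 × 16.00 = 18.2 kN

P_cr ≈ 18.2 kN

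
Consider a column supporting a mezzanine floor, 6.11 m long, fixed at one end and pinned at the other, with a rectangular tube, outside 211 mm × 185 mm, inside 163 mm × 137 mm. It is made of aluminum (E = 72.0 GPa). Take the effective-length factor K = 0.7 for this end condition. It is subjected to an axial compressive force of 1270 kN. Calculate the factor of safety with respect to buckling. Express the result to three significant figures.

n ≈ 2.34

Weak-axis I_min = (h_o·b_o³ − h_i·b_i³)/12 with b_o = 185, b_i = 137.0 mm (shorter outer/inner sides).
I_min = (211×185³ − 163.0×137.0³)/12 = 7.640×10^7 mm⁴
I = 7.640×10^7 mm⁴ = 7.640×10^-5 m⁴
Effective length L_e = K·L = 0.7 × 6.11 = 4.277 m
P_cr = π²EI / L_e² = π² × 72.0×10⁹ × 7.640×10^-5 / 4.277² = 2.968×10^6 N
Factor of safety n = P_cr / P = 2968.0 / 1270 = 2.34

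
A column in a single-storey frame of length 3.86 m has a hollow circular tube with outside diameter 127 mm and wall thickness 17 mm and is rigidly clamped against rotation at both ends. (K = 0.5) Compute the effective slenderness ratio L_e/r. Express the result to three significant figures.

Inner diameter d_i = 127 − 2×17 = 93.00 mm
I = π(d_o⁴ − d_i⁴)/64 = π(127⁴ − 93.00⁴)/64 = 9.098×10^6 mm⁴
A = 5.875×10^3 mm²;  r_min = √(I/A) = √(9.098×10^6/5.875×10^3) = 39.35 mm
L_e = K·L = 0.5 × 3.86 m = 1.930 m = 1930.0 mm
λ = L_e / r_min = 1930.0 / 39.35 = 49.0

λ ≈ 49.0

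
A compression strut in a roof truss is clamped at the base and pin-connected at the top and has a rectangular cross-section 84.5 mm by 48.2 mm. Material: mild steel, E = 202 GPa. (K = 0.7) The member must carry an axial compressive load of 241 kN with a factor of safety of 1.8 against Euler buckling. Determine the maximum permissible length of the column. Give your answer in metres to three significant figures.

Buckling occurs about the weak axis: I_min = h·b³/12 with b = 48.2 mm (the shorter side).
I_min = 84.5×48.2³/12 = 7.885×10^5 mm⁴
I = 7.885×10^-7 m⁴
Required critical load P_cr = n·P = 1.8 × 241 = 433.8 kN = 4.338×10^5 N
From P_cr = π²EI/(K·L)²:  L = (1/K)·√(π²EI/P_cr) = (1/0.7)·√(π²×2.02×10^11×7.885×10^-7/4.338×10^5)
L = 2.72 m

L_max ≈ 2.72 m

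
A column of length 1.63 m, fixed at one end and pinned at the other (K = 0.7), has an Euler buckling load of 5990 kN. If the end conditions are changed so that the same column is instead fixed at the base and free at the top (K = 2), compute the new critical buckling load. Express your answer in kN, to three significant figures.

P_cr ≈ 734 kN

P_cr ∝ 1/K², so P_cr,new = P_cr,old × (K_old/K_new)² = 5990 × (0.7/2)²
= 5990 × 0.1225 = 734 kN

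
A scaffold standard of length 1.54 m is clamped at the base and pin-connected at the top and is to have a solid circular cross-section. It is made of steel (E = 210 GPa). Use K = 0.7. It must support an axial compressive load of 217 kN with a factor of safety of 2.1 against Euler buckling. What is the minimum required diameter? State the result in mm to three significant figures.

d ≈ 47.8 mm

Required P_cr = n·P = 2.1 × 217 = 455.7 kN
L_e = K·L = 0.7 × 1.54 = 1.078 m
Required I = P_cr·L_e²/(π²E) = 4.557×10^5 × 1.078² / (π² × 2.10×10^11) = 2.555×10^-7 m⁴
I_req = 2.555×10^5 mm⁴
Solid circle: I = πd⁴/64  ⇒  d = (64I/π)^(1/4) = (64×2.555×10^5/π)^(1/4) = 47.8 mm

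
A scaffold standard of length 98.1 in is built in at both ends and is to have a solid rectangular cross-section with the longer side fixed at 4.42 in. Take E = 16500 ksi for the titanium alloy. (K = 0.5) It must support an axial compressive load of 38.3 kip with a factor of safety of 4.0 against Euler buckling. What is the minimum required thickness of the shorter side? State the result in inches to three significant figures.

b ≈ 1.83 in

Required P_cr = n·P = 4.0 × 38.3 = 153.2 kip
L_e = K·L = 0.5 × 98.1 = 49.05 in
Required I = P_cr·L_e²/(π²E) = 1.532×10^5 × 49.05² / (π² × 1.65×10^7) = 2.263 in⁴
Rectangle, weak axis: I_min = h·b³/12 with h = 4.42 in fixed  ⇒  b = (12I/h)^(1/3) = 1.83 in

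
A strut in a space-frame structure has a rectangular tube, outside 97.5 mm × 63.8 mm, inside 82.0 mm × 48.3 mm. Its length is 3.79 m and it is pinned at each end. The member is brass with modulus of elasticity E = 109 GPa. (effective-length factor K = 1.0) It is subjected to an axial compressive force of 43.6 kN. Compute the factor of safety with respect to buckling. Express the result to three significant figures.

n ≈ 2.30

Weak-axis I_min = (h_o·b_o³ − h_i·b_i³)/12 with b_o = 63.8, b_i = 48.30 mm (shorter outer/inner sides).
I_min = (97.5×63.8³ − 82.00×48.30³)/12 = 1.340×10^6 mm⁴
I = 1.340×10^6 mm⁴ = 1.340×10^-6 m⁴
Effective length L_e = K·L = 1 × 3.79 = 3.790 m
P_cr = π²EI / L_e² = π² × 109×10⁹ × 1.340×10^-6 / 3.790² = 1.004×10^5 N
Factor of safety n = P_cr / P = 100.36 / 43.6 = 2.30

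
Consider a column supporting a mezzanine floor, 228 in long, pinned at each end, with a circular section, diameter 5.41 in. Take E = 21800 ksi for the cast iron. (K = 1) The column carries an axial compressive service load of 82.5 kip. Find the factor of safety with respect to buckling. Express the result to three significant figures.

n ≈ 2.11

I = πd⁴/64 = π×5.41⁴/64 = 42.05 in⁴
Effective length L_e = K·L = 1 × 228 = 228.0 in
P_cr = π²EI / L_e² = π² × 21800×10³ × 42.05 / 228.0² = 1.740×10^5 lb
Factor of safety n = P_cr / P = 174.04 / 82.5 = 2.11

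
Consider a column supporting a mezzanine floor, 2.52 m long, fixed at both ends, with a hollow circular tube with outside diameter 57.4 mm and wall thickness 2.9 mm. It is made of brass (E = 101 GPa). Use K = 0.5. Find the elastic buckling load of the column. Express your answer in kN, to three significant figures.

Inner diameter d_i = 57.4 − 2×2.9 = 51.60 mm
I = π(d_o⁴ − d_i⁴)/64 = π(57.4⁴ − 51.60⁴)/64 = 1.849×10^5 mm⁴
I = 1.849×10^5 mm⁴ = 1.849×10^-7 m⁴
Effective length L_e = K·L = 0.5 × 2.52 = 1.260 m
P_cr = π²EI / L_e² = π² × 101×10⁹ × 1.849×10^-7 / 1.260² = 1.161×10^5 N

P_cr ≈ 116 kN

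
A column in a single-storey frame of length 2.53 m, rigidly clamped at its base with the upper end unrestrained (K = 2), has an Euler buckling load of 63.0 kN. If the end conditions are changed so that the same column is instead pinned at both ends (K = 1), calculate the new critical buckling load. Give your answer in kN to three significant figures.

P_cr ∝ 1/K², so P_cr,new = P_cr,old × (K_old/K_new)² = 63.0 × (2/1)²
= 63.0 × 4.000 = 252 kN

P_cr ≈ 252 kN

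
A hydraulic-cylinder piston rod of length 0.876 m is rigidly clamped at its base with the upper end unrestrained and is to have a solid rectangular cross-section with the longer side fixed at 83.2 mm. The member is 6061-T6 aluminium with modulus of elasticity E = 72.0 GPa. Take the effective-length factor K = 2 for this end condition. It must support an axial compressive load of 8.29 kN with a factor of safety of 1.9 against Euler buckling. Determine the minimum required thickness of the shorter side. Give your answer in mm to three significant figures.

b ≈ 21.4 mm

Required P_cr = n·P = 1.9 × 8.29 = 15.75 kN
L_e = K·L = 2 × 0.876 = 1.752 m
Required I = P_cr·L_e²/(π²E) = 1.575×10^4 × 1.752² / (π² × 7.20×10^10) = 6.804×10^-8 m⁴
I_req = 6.804×10^4 mm⁴
Rectangle, weak axis: I_min = h·b³/12 with h = 83.2 mm fixed  ⇒  b = (12I/h)^(1/3) = 21.4 mm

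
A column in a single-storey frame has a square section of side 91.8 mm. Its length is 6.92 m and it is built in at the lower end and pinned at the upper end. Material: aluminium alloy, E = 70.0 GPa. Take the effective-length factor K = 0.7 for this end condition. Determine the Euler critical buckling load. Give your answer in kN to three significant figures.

P_cr ≈ 174 kN

I = a⁴/12 = 91.8⁴/12 = 5.918×10^6 mm⁴
I = 5.918×10^6 mm⁴ = 5.918×10^-6 m⁴
Effective length L_e = K·L = 0.7 × 6.92 = 4.844 m
P_cr = π²EI / L_e² = π² × 70.0×10⁹ × 5.918×10^-6 / 4.844² = 1.743×10^5 N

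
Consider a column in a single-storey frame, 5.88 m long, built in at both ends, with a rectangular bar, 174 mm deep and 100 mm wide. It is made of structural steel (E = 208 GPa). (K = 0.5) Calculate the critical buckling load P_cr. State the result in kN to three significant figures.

Buckling occurs about the weak axis: I_min = h·b³/12 with b = 100 mm (the shorter side).
I_min = 174×100³/12 = 1.450×10^7 mm⁴
I = 1.450×10^7 mm⁴ = 1.450×10^-5 m⁴
Effective length L_e = K·L = 0.5 × 5.88 = 2.940 m
P_cr = π²EI / L_e² = π² × 208×10⁹ × 1.450×10^-5 / 2.940² = 3.444×10^6 N

P_cr ≈ 3440 kN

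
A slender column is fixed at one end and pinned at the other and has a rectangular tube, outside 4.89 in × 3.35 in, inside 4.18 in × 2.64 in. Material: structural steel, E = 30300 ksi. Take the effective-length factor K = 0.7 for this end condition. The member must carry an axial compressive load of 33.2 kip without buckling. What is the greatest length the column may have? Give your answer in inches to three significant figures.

Weak-axis I_min = (h_o·b_o³ − h_i·b_i³)/12 with b_o = 3.35, b_i = 2.640 in (shorter outer/inner sides).
I_min = (4.89×3.35³ − 4.180×2.640³)/12 = 8.911 in⁴
At the buckling limit P_cr = P = 3.320×10^4 lb
From P_cr = π²EI/(K·L)²:  L = (1/K)·√(π²EI/P_cr) = (1/0.7)·√(π²×3.03×10^7×8.911/3.320×10^4)
L = 405 in

L_max ≈ 405 in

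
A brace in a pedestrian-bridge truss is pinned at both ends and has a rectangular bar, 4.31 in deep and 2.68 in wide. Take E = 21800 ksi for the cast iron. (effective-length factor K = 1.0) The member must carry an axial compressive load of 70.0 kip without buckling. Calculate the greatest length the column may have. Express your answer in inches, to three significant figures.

L_max ≈ 146 in

Buckling occurs about the weak axis: I_min = h·b³/12 with b = 2.68 in (the shorter side).
I_min = 4.31×2.68³/12 = 6.914 in⁴
At the buckling limit P_cr = P = 7.000×10^4 lb
From P_cr = π²EI/(K·L)²:  L = (1/K)·√(π²EI/P_cr) = (1/1)·√(π²×2.18×10^7×6.914/7.000×10^4)
L = 146 in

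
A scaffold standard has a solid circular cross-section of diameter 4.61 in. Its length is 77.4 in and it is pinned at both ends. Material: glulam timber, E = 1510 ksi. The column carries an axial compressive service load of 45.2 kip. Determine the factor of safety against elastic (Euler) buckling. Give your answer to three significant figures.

I = πd⁴/64 = π×4.61⁴/64 = 22.17 in⁴
Effective length L_e = K·L = 1 × 77.4 = 77.40 in
P_cr = π²EI / L_e² = π² × 1510×10³ × 22.17 / 77.40² = 5.515×10^4 lb
Factor of safety n = P_cr / P = 55.153 / 45.2 = 1.22

n ≈ 1.22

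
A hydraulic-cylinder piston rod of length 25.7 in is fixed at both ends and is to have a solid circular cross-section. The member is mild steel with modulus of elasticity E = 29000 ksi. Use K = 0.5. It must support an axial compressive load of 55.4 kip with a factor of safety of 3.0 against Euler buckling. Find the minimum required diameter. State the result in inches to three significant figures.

Required P_cr = n·P = 3.0 × 55.4 = 166.2 kip
L_e = K·L = 0.5 × 25.7 = 12.85 in
Required I = P_cr·L_e²/(π²E) = 1.662×10^5 × 12.85² / (π² × 2.90×10^7) = 9.588×10^-2 in⁴
Solid circle: I = πd⁴/64  ⇒  d = (64I/π)^(1/4) = (64×9.588×10^-2/π)^(1/4) = 1.18 in

d ≈ 1.18 in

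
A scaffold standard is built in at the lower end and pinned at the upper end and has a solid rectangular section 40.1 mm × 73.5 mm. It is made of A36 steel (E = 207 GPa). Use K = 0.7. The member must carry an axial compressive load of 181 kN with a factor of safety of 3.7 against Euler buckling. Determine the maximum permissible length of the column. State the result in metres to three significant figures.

Buckling occurs about the weak axis: I_min = h·b³/12 with b = 40.1 mm (the shorter side).
I_min = 73.5×40.1³/12 = 3.949×10^5 mm⁴
I = 3.949×10^-7 m⁴
Required critical load P_cr = n·P = 3.7 × 181 = 669.7 kN = 6.697×10^5 N
From P_cr = π²EI/(K·L)²:  L = (1/K)·√(π²EI/P_cr) = (1/0.7)·√(π²×2.07×10^11×3.949×10^-7/6.697×10^5)
L = 1.57 m

L_max ≈ 1.57 m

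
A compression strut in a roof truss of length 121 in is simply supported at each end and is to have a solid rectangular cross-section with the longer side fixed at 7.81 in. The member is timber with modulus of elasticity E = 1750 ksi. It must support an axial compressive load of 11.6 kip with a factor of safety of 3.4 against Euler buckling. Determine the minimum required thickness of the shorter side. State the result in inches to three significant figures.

b ≈ 3.72 in

Required P_cr = n·P = 3.4 × 11.6 = 39.44 kip
L_e = K·L = 1 × 121 = 121.0 in
Required I = P_cr·L_e²/(π²E) = 3.944×10^4 × 121.0² / (π² × 1.75×10^6) = 33.43 in⁴
Rectangle, weak axis: I_min = h·b³/12 with h = 7.81 in fixed  ⇒  b = (12I/h)^(1/3) = 3.72 in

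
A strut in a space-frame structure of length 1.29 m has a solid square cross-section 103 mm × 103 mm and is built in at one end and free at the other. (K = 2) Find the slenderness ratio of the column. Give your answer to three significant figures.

λ ≈ 86.8

For a square r = a/√12 = 103/√12 = 29.73 mm
L_e = K·L = 2 × 1.29 m = 2.580 m = 2580.0 mm
λ = L_e / r_min = 2580.0 / 29.73 = 86.8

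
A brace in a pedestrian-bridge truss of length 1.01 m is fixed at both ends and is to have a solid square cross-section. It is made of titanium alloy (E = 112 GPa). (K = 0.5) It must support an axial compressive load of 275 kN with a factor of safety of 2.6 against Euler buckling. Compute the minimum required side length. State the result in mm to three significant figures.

Required P_cr = n·P = 2.6 × 275 = 715.0 kN
L_e = K·L = 0.5 × 1.01 = 0.5050 m
Required I = P_cr·L_e²/(π²E) = 7.150×10^5 × 0.5050² / (π² × 1.12×10^11) = 1.650×10^-7 m⁴
I_req = 1.650×10^5 mm⁴
Solid square: I = a⁴/12  ⇒  a = (12I)^(1/4) = (12×1.650×10^5)^(1/4) = 37.5 mm

a ≈ 37.5 mm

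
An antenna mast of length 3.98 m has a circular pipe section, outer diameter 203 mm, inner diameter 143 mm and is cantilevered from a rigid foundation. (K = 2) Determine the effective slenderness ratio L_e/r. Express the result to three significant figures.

d_o = 203 mm, d_i = 143 mm
I = π(d_o⁴ − d_i⁴)/64 = π(203⁴ − 143.0⁴)/64 = 6.283×10^7 mm⁴
A = 1.630×10^4 mm²;  r_min = √(I/A) = √(6.283×10^7/1.630×10^4) = 62.08 mm
L_e = K·L = 2 × 3.98 m = 7.960 m = 7960.0 mm
λ = L_e / r_min = 7960.0 / 62.08 = 128

λ ≈ 128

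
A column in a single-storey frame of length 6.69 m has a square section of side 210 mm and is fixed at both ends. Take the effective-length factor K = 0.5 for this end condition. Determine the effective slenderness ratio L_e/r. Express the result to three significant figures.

For a square r = a/√12 = 210/√12 = 60.62 mm
L_e = K·L = 0.5 × 6.69 m = 3.345 m = 3345.0 mm
λ = L_e / r_min = 3345.0 / 60.62 = 55.2

λ ≈ 55.2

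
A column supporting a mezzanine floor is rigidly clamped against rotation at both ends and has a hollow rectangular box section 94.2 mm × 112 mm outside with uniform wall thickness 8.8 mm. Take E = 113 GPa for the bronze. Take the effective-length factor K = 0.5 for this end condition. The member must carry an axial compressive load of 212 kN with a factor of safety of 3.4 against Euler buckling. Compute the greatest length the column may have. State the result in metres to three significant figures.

L_max ≈ 5.14 m

Inner dimensions: h_i = 112 − 2×8.8 = 94.40 mm, b_i = 94.2 − 2×8.8 = 76.60 mm
Weak-axis I_min = (h_o·b_o³ − h_i·b_i³)/12 with b_o = 94.2, b_i = 76.60 mm (shorter outer/inner sides).
I_min = (112×94.2³ − 94.40×76.60³)/12 = 4.266×10^6 mm⁴
I = 4.266×10^-6 m⁴
Required critical load P_cr = n·P = 3.4 × 212 = 720.8 kN = 7.208×10^5 N
From P_cr = π²EI/(K·L)²:  L = (1/K)·√(π²EI/P_cr) = (1/0.5)·√(π²×1.13×10^11×4.266×10^-6/7.208×10^5)
L = 5.14 m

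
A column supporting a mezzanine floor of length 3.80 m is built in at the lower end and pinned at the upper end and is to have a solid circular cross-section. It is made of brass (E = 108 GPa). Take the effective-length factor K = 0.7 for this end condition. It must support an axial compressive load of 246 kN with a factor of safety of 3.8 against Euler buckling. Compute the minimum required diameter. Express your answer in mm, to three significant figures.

d ≈ 106 mm

Required P_cr = n·P = 3.8 × 246 = 934.8 kN
L_e = K·L = 0.7 × 3.80 = 2.660 m
Required I = P_cr·L_e²/(π²E) = 9.348×10^5 × 2.660² / (π² × 1.08×10^11) = 6.205×10^-6 m⁴
I_req = 6.205×10^6 mm⁴
Solid circle: I = πd⁴/64  ⇒  d = (64I/π)^(1/4) = (64×6.205×10^6/π)^(1/4) = 106 mm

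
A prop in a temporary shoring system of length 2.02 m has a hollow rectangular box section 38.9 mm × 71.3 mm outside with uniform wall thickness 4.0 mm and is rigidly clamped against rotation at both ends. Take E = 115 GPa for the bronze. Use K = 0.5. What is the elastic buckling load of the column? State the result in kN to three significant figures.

P_cr ≈ 216 kN

Inner dimensions: h_i = 71.3 − 2×4.0 = 63.30 mm, b_i = 38.9 − 2×4.0 = 30.90 mm
Weak-axis I_min = (h_o·b_o³ − h_i·b_i³)/12 with b_o = 38.9, b_i = 30.90 mm (shorter outer/inner sides).
I_min = (71.3×38.9³ − 63.30×30.90³)/12 = 1.941×10^5 mm⁴
I = 1.941×10^5 mm⁴ = 1.941×10^-7 m⁴
Effective length L_e = K·L = 0.5 × 2.02 = 1.010 m
P_cr = π²EI / L_e² = π² × 115×10⁹ × 1.941×10^-7 / 1.010² = 2.160×10^5 N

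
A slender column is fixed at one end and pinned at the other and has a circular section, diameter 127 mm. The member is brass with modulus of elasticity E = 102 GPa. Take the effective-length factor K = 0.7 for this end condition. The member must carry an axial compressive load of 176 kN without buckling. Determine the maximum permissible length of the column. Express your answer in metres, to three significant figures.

I = πd⁴/64 = π×127⁴/64 = 1.277×10^7 mm⁴
I = 1.277×10^-5 m⁴
At the buckling limit P_cr = P = 1.760×10^5 N
From P_cr = π²EI/(K·L)²:  L = (1/K)·√(π²EI/P_cr) = (1/0.7)·√(π²×1.02×10^11×1.277×10^-5/1.760×10^5)
L = 12.2 m

L_max ≈ 12.2 m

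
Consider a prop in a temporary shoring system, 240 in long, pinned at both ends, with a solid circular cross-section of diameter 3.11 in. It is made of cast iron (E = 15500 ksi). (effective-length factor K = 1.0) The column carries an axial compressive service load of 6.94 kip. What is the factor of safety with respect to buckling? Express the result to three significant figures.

n ≈ 1.76

I = πd⁴/64 = π×3.11⁴/64 = 4.592 in⁴
Effective length L_e = K·L = 1 × 240 = 240.0 in
P_cr = π²EI / L_e² = π² × 15500×10³ × 4.592 / 240.0² = 1.220×10^4 lb
Factor of safety n = P_cr / P = 12.196 / 6.94 = 1.76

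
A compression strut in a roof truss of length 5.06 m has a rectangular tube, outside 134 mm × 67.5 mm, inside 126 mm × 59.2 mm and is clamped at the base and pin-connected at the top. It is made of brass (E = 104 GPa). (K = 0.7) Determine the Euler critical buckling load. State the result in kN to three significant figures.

Weak-axis I_min = (h_o·b_o³ − h_i·b_i³)/12 with b_o = 67.5, b_i = 59.20 mm (shorter outer/inner sides).
I_min = (134×67.5³ − 126.0×59.20³)/12 = 1.256×10^6 mm⁴
I = 1.256×10^6 mm⁴ = 1.256×10^-6 m⁴
Effective length L_e = K·L = 0.7 × 5.06 = 3.542 m
P_cr = π²EI / L_e² = π² × 104×10⁹ × 1.256×10^-6 / 3.542² = 1.027×10^5 N

P_cr ≈ 103 kN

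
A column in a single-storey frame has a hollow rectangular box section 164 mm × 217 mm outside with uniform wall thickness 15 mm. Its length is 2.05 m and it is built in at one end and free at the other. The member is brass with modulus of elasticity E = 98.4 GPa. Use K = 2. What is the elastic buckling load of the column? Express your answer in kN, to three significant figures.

P_cr ≈ 2440 kN

Inner dimensions: h_i = 217 − 2×15 = 187.0 mm, b_i = 164 − 2×15 = 134.0 mm
Weak-axis I_min = (h_o·b_o³ − h_i·b_i³)/12 with b_o = 164, b_i = 134.0 mm (shorter outer/inner sides).
I_min = (217×164³ − 187.0×134.0³)/12 = 4.227×10^7 mm⁴
I = 4.227×10^7 mm⁴ = 4.227×10^-5 m⁴
Effective length L_e = K·L = 2 × 2.05 = 4.100 m
P_cr = π²EI / L_e² = π² × 98.4×10⁹ × 4.227×10^-5 / 4.100² = 2.442×10^6 N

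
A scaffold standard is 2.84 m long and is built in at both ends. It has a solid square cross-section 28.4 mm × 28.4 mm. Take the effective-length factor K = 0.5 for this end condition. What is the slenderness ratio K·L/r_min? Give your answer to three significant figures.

λ ≈ 173

I = a⁴/12 = 28.4⁴/12 = 5.421×10^4 mm⁴
A = 806.6 mm²;  r_min = √(I/A) = √(5.421×10^4/806.6) = 8.198 mm
L_e = K·L = 0.5 × 2.84 m = 1.420 m = 1420.0 mm
λ = L_e / r_min = 1420.0 / 8.198 = 173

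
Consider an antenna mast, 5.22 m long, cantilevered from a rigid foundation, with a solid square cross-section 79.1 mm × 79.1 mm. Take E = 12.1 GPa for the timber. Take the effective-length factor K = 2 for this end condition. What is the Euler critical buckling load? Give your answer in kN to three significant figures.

I = a⁴/12 = 79.1⁴/12 = 3.262×10^6 mm⁴
I = 3.262×10^6 mm⁴ = 3.262×10^-6 m⁴
Effective length L_e = K·L = 2 × 5.22 = 10.44 m
P_cr = π²EI / L_e² = π² × 12.1×10⁹ × 3.262×10^-6 / 10.44² = 3.574×10^3 N

P_cr ≈ 3.57 kN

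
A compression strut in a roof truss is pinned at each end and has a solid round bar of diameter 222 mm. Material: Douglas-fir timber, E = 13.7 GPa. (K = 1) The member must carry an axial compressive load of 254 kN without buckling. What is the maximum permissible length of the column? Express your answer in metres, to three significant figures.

L_max ≈ 7.97 m

I = πd⁴/64 = π×222⁴/64 = 1.192×10^8 mm⁴
I = 1.192×10^-4 m⁴
At the buckling limit P_cr = P = 2.540×10^5 N
From P_cr = π²EI/(K·L)²:  L = (1/K)·√(π²EI/P_cr) = (1/1)·√(π²×1.37×10^10×1.192×10^-4/2.540×10^5)
L = 7.97 m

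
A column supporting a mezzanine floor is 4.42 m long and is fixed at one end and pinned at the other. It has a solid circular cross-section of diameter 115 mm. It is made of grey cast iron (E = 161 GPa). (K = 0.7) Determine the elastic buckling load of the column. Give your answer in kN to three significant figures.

I = πd⁴/64 = π×115⁴/64 = 8.585×10^6 mm⁴
I = 8.585×10^6 mm⁴ = 8.585×10^-6 m⁴
Effective length L_e = K·L = 0.7 × 4.42 = 3.094 m
P_cr = π²EI / L_e² = π² × 161×10⁹ × 8.585×10^-6 / 3.094² = 1.425×10^6 N

P_cr ≈ 1430 kN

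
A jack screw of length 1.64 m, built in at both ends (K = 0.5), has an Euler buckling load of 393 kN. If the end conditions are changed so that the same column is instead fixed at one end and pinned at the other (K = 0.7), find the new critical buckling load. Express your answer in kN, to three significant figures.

P_cr ≈ 201 kN

P_cr ∝ 1/K², so P_cr,new = P_cr,old × (K_old/K_new)² = 393 × (0.5/0.7)²
= 393 × 0.5102 = 201 kN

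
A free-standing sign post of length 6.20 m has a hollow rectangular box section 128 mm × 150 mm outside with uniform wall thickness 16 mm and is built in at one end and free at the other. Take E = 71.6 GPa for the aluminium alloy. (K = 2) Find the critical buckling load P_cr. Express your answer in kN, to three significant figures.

Inner dimensions: h_i = 150 − 2×16 = 118.0 mm, b_i = 128 − 2×16 = 96.00 mm
Weak-axis I_min = (h_o·b_o³ − h_i·b_i³)/12 with b_o = 128, b_i = 96.00 mm (shorter outer/inner sides).
I_min = (150×128³ − 118.0×96.00³)/12 = 1.751×10^7 mm⁴
I = 1.751×10^7 mm⁴ = 1.751×10^-5 m⁴
Effective length L_e = K·L = 2 × 6.20 = 12.40 m
P_cr = π²EI / L_e² = π² × 71.6×10⁹ × 1.751×10^-5 / 12.40² = 8.049×10^4 N

P_cr ≈ 80.5 kN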